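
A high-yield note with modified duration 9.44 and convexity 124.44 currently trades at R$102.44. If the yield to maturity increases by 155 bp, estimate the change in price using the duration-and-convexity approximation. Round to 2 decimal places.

-R$13.46

Duration effect: -D_mod·Δy = -9.44 × (+0.0155) = -0.146320
Convexity effect: ½·C·(Δy)² = 0.5 × 124.44 × (0.0155)² = +0.014948355
ΔP/P ≈ -0.146320 + 0.014948355 = -0.131371645
ΔP ≈ 102.44 × (-0.131371645) = -13.4577113138.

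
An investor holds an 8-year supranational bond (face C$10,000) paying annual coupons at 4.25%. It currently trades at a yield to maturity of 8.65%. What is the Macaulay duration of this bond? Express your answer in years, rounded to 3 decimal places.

6.756 years

Periodic yield y = 0.0865. Discount each cash flow and weight by its year:
  t   CF        PV=CF/(1+0.0865)^t    t·PV
  1       425.00       391.1643       391.1643
  2       425.00       360.0224       720.0447
  3       425.00       331.3597       994.0792
  4       425.00       304.9791     1,219.9162
  5       425.00       280.6986     1,403.4931
  6       425.00       258.3512     1,550.1074
  7       425.00       237.7830     1,664.4811
  8    10,425.00     5,368.3178    42,946.5425
  Σ                  7,532.6761    50,889.8284
Price P = Σ PV = 7,532.6761.
Macaulay duration = Σ(t·PV) / P = 50,889.8284 / 7,532.6761 = 6.75588 years.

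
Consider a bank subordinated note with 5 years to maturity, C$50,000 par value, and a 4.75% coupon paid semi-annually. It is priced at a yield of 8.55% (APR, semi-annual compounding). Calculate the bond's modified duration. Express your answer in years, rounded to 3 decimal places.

4.274 years

Periodic yield y = 0.04275. First find Macaulay duration:
  t   CF        PV=CF/(1+0.04275)^t    t·PV
  1     1,187.50     1,138.8156     1,138.8156
  2     1,187.50     1,092.1272     2,184.2544
  3     1,187.50     1,047.3529     3,142.0586
  4     1,187.50     1,004.4142     4,017.6566
  5     1,187.50       963.2358     4,816.1791
  6     1,187.50       923.7457     5,542.4742
  7     1,187.50       885.8746     6,201.1219
  8     1,187.50       849.5560     6,796.4483
  9     1,187.50       814.7265     7,332.5383
  10   51,187.50    33,679.2130   336,792.1295
  Σ                 42,399.0614   377,963.6765
P = 42,399.0614; Macaulay duration = 377,963.6765 / 42,399.0614 = 8.91443 half-year periods = 4.45722 years.
Modified duration = D_Mac / (1 + y) = 4.45722 / 1.04275 = 4.27448 years.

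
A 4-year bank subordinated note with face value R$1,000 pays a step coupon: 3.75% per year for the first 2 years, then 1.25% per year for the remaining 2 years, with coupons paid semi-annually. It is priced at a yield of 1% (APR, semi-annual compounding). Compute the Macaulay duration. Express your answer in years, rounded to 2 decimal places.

3.79 years

Periodic yield y = 0.005. Discount each cash flow and weight by its period:
  t   CF        PV=CF/(1+0.005)^t    t·PV
  1        18.75        18.6567        18.6567
  2        18.75        18.5639        37.1278
  3        18.75        18.4715        55.4146
  4        18.75        18.3796        73.5186
  5         6.25         6.0961        30.4803
  6         6.25         6.0657        36.3944
  7         6.25         6.0356        42.2489
  8     1,006.25       966.8907     7,735.1259
  Σ                  1,059.1599     8,028.9673
Price P = Σ PV = 1,059.1599.
Macaulay duration = Σ(t·PV) / P = 8,028.9673 / 1,059.1599 = 7.58051 half-year periods.
In years: 7.58051 / 2 = 3.79025 years.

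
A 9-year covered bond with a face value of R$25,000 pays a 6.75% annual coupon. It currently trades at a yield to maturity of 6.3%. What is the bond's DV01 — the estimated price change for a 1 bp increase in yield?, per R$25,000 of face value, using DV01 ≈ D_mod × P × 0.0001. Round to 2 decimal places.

Periodic yield y = 0.063.
  t   CF        PV=CF/(1+0.063)^t    t·PV
  1     1,687.50     1,587.4882     1,587.4882
  2     1,687.50     1,493.4038     2,986.8076
  3     1,687.50     1,404.8954     4,214.6862
  4     1,687.50     1,321.6325     5,286.5302
  5     1,687.50     1,243.3044     6,216.5218
  6     1,687.50     1,169.6184     7,017.7104
  7     1,687.50     1,100.2995     7,702.0968
  8     1,687.50     1,035.0889     8,280.7115
  9    26,687.50    15,399.5671   138,596.1036
  Σ                 25,755.2983   181,888.6563
P = 25,755.2983; D_Mac = 7.06218 yrs; D_mod = 6.64364 yrs.
DV01 ≈ 6.64364 × 25,755.2983 × 0.0001 = 17.110880.

R$17.11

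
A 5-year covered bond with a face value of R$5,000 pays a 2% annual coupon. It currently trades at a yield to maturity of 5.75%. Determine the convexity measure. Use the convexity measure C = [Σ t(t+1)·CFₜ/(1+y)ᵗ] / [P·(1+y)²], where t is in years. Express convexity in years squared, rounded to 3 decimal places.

25.313

With y = 0.0575:
  t   CF        PV=CF/(1+0.0575)^t    t·PV        t(t+1)·PV
  1       100.00        94.5626        94.5626         189.1253
  2       100.00        89.4209       178.8419         536.5257
  3       100.00        84.5588       253.6764       1,014.7057
  4       100.00        79.9611       319.8442       1,599.2210
  5     5,100.00     3,856.2777    19,281.3883     115,688.3296
  Σ                  4,204.7811    20,128.3134     119,027.9074
P = 4,204.7811.
Convexity = Σ t(t+1)·PV / [P·(1+y)²] = 119,027.9074 / (4,204.7811 × 1.118306) = 25.31306.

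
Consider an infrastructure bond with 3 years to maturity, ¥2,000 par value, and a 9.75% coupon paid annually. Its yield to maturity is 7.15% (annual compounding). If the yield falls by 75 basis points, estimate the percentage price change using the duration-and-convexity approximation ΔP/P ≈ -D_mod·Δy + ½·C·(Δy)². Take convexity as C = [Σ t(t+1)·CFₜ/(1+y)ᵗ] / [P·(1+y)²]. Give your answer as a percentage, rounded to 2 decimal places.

+1.95%

With y = 0.0715:
  t   CF        PV=CF/(1+0.0715)^t    t·PV        t(t+1)·PV
  1       195.00       181.9879       181.9879         363.9757
  2       195.00       169.8440       339.6880       1,019.0641
  3     2,195.00     1,784.2594     5,352.7783      21,411.1130
  Σ                  2,136.0913     5,874.4542      22,794.1529
P = 2,136.0913; D_Mac = 2.75010 yrs; D_mod = 2.56658 yrs; C = 9.29436.
Duration effect: -2.56658 × (-0.0075) = +0.019249
Convexity effect: 0.5 × 9.29436 × (-0.0075)² = +0.0002614
ΔP/P ≈ +0.019249 + 0.0002614 = +0.019511 = +1.9511%.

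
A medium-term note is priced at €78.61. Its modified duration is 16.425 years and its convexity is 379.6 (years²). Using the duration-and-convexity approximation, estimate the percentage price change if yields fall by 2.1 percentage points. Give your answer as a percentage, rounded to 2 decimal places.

+42.86%

Duration effect: -D_mod·Δy = -16.425 × (-0.021) = +0.344925
Convexity effect: ½·C·(Δy)² = 0.5 × 379.6 × (-0.021)² = +0.0837018
ΔP/P ≈ +0.344925 + 0.0837018 = +0.4286268
= +42.86268%.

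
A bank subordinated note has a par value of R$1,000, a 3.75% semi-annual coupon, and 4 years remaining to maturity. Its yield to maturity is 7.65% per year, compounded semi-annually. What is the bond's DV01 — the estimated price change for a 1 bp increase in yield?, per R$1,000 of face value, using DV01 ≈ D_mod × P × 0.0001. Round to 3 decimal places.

Periodic yield y = 0.03825.
  t   CF        PV=CF/(1+0.03825)^t    t·PV
  1        18.75        18.0592        18.0592
  2        18.75        17.3939        34.7878
  3        18.75        16.7531        50.2593
  4        18.75        16.1359        64.5436
  5        18.75        15.5415        77.7073
  6        18.75        14.9689        89.8133
  7        18.75        14.4174       100.9220
  8     1,018.75       754.4876     6,035.9008
  Σ                    867.7575     6,471.9934
P = 867.7575; D_Mac = 7.45830 half-year periods = 3.72915 yrs; D_mod = 3.59176 yrs.
DV01 ≈ 3.59176 × 867.7575 × 0.0001 = 0.311678.

R$0.312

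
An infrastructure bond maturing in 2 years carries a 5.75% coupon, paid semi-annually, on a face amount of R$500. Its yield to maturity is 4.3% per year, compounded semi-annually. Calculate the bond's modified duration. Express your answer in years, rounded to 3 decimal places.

1.879 years

Periodic yield y = 0.0215. First find Macaulay duration:
  t   CF        PV=CF/(1+0.0215)^t    t·PV
  1       14.375        14.0724        14.0724
  2       14.375        13.7763        27.5525
  3       14.375        13.4863        40.4589
  4      514.375       472.4179     1,889.6717
  Σ                    513.7529     1,971.7555
P = 513.7529; Macaulay duration = 1,971.7555 / 513.7529 = 3.83795 half-year periods = 1.91897 years.
Modified duration = D_Mac / (1 + y) = 1.91897 / 1.0215 = 1.87858 years.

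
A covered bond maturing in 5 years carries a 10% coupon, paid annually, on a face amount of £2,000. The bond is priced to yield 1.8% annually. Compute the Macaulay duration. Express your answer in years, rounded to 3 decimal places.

Periodic yield y = 0.018. Discount each cash flow and weight by its year:
  t   CF        PV=CF/(1+0.018)^t    t·PV
  1       200.00       196.4637       196.4637
  2       200.00       192.9898       385.9797
  3       200.00       189.5774       568.7323
  4       200.00       186.2254       744.9015
  5     2,200.00     2,012.2586    10,061.2930
  Σ                  2,777.5149    11,957.3702
Price P = Σ PV = 2,777.5149.
Macaulay duration = Σ(t·PV) / P = 11,957.3702 / 2,777.5149 = 4.30506 years.

4.305 years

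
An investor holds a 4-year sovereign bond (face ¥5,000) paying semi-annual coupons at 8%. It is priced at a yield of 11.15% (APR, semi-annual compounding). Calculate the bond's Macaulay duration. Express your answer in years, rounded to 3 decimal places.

3.469 years

Periodic yield y = 0.05575. Discount each cash flow and weight by its period:
  t   CF        PV=CF/(1+0.05575)^t    t·PV
  1       200.00       189.4388       189.4388
  2       200.00       179.4353       358.8705
  3       200.00       169.9600       509.8800
  4       200.00       160.9851       643.9403
  5       200.00       152.4841       762.4205
  6       200.00       144.4320       866.5921
  7       200.00       136.8051       957.6359
  8     5,200.00     3,369.1056    26,952.8448
  Σ                  4,502.6460    31,241.6228
Price P = Σ PV = 4,502.6460.
Macaulay duration = Σ(t·PV) / P = 31,241.6228 / 4,502.6460 = 6.93850 half-year periods.
In years: 6.93850 / 2 = 3.46925 years.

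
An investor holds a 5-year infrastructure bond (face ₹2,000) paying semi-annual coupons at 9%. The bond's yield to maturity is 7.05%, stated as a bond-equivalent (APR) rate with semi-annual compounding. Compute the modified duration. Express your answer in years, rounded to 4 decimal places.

4.0306 years

Periodic yield y = 0.03525. First find Macaulay duration:
  t   CF        PV=CF/(1+0.03525)^t    t·PV
  1        90.00        86.9355        86.9355
  2        90.00        83.9754       167.9508
  3        90.00        81.1160       243.3481
  4        90.00        78.3541       313.4163
  5        90.00        75.6861       378.4307
  6        90.00        73.1090       438.6542
  7        90.00        70.6197       494.3379
  8        90.00        68.2151       545.7209
  9        90.00        65.8924       593.0316
  10    2,090.00     1,478.0662    14,780.6623
  Σ                  2,161.9696    18,042.4883
P = 2,161.9696; Macaulay duration = 18,042.4883 / 2,161.9696 = 8.34539 half-year periods = 4.17270 years.
Modified duration = D_Mac / (1 + y) = 4.17270 / 1.03525 = 4.03062 years.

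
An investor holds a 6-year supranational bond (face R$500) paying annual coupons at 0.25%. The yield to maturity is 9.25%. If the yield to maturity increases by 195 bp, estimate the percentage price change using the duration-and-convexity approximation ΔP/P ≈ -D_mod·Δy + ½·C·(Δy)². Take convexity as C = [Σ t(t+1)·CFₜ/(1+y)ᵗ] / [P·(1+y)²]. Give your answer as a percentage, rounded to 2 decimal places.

-9.96%

With y = 0.0925:
  t   CF        PV=CF/(1+0.0925)^t    t·PV        t(t+1)·PV
  1         1.25         1.1442         1.1442           2.2883
  2         1.25         1.0473         2.0946           6.2837
  3         1.25         0.9586         2.8759          11.5034
  4         1.25         0.8775         3.5098          17.5491
  5         1.25         0.8032         4.0158          24.0948
  6       501.25       294.7988     1,768.7928      12,381.5496
  Σ                    299.6295     1,782.4330      12,443.2690
P = 299.6295; D_Mac = 5.94879 yrs; D_mod = 5.44512 yrs; C = 34.79422.
Duration effect: -5.44512 × (+0.0195) = -0.106180
Convexity effect: 0.5 × 34.79422 × (0.0195)² = +0.0066153
ΔP/P ≈ -0.106180 + 0.0066153 = -0.099565 = -9.9565%.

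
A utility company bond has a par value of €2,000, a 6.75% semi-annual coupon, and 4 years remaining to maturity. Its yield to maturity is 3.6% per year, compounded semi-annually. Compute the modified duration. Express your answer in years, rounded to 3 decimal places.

3.535 years

Periodic yield y = 0.018. First find Macaulay duration:
  t   CF        PV=CF/(1+0.018)^t    t·PV
  1        67.50        66.3065        66.3065
  2        67.50        65.1341       130.2681
  3        67.50        63.9824       191.9472
  4        67.50        62.8511       251.4043
  5        67.50        61.7398       308.6988
  6        67.50        60.6481       363.8885
  7        67.50        59.5757       417.0301
  8     2,067.50     1,792.5170    14,340.1364
  Σ                  2,232.7546    16,069.6798
P = 2,232.7546; Macaulay duration = 16,069.6798 / 2,232.7546 = 7.19724 half-year periods = 3.59862 years.
Modified duration = D_Mac / (1 + y) = 3.59862 / 1.018 = 3.53499 years.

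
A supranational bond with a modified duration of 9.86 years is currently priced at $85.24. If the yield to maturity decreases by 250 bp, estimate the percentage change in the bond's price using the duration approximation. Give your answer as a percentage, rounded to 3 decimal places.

+24.650%

Duration approximation: ΔP/P ≈ -D_mod · Δy = -9.86 × (-0.025) = +0.246500.
As a percentage: +24.6500%.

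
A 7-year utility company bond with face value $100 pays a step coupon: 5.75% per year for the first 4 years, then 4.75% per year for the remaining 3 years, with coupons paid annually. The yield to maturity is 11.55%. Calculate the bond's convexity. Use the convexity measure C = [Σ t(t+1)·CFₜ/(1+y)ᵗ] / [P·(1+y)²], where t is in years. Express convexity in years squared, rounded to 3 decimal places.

With y = 0.1155:
  t   CF        PV=CF/(1+0.1155)^t    t·PV        t(t+1)·PV
  1         5.75         5.1546         5.1546          10.3093
  2         5.75         4.6209         9.2418          27.7255
  3         5.75         4.1425        12.4274          49.7096
  4         5.75         3.7136        14.8542          74.2710
  5         4.75         2.7501        13.7504          82.5025
  6         4.75         2.4653        14.7920         103.5441
  7       104.75        48.7379       341.1655       2,729.3236
  Σ                     71.5849       411.3860       3,077.3857
P = 71.5849.
Convexity = Σ t(t+1)·PV / [P·(1+y)²] = 3,077.3857 / (71.5849 × 1.244340) = 34.54787.

34.548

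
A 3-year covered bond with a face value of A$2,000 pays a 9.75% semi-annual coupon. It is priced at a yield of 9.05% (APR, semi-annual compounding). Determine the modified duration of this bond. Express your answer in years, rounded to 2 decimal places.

Periodic yield y = 0.04525. First find Macaulay duration:
  t   CF        PV=CF/(1+0.04525)^t    t·PV
  1        97.50        93.2791        93.2791
  2        97.50        89.2410       178.4819
  3        97.50        85.3776       256.1329
  4        97.50        81.6815       326.7262
  5        97.50        78.1455       390.7273
  6     2,097.50     1,608.3513     9,650.1077
  Σ                  2,036.0760    10,895.4551
P = 2,036.0760; Macaulay duration = 10,895.4551 / 2,036.0760 = 5.35120 half-year periods = 2.67560 years.
Modified duration = D_Mac / (1 + y) = 2.67560 / 1.04525 = 2.55977 years.

2.56 years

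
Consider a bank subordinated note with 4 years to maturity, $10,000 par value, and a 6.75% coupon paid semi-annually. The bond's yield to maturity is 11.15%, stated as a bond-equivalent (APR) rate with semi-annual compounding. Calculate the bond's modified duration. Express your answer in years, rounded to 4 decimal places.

3.3452 years

Periodic yield y = 0.05575. First find Macaulay duration:
  t   CF        PV=CF/(1+0.05575)^t    t·PV
  1       337.50       319.6780       319.6780
  2       337.50       302.7970       605.5940
  3       337.50       286.8075       860.4225
  4       337.50       271.6623     1,086.6493
  5       337.50       257.3169     1,286.5845
  6       337.50       243.7290     1,462.3741
  7       337.50       230.8586     1,616.0105
  8    10,337.50     6,697.7171    53,581.7371
  Σ                  8,610.5665    60,819.0500
P = 8,610.5665; Macaulay duration = 60,819.0500 / 8,610.5665 = 7.06330 half-year periods = 3.53165 years.
Modified duration = D_Mac / (1 + y) = 3.53165 / 1.05575 = 3.34516 years.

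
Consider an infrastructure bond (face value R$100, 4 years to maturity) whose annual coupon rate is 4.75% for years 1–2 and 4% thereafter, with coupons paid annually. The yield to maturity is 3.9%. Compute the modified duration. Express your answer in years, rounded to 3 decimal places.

3.603 years

Periodic yield y = 0.039. First find Macaulay duration:
  t   CF        PV=CF/(1+0.039)^t    t·PV
  1         4.75         4.5717         4.5717
  2         4.75         4.4001         8.8002
  3         4.00         3.5663        10.6988
  4       104.00        89.2424       356.9695
  Σ                    101.7804       381.0402
P = 101.7804; Macaulay duration = 381.0402 / 101.7804 = 3.74375 years.
Modified duration = D_Mac / (1 + y) = 3.74375 / 1.039 = 3.60322 years.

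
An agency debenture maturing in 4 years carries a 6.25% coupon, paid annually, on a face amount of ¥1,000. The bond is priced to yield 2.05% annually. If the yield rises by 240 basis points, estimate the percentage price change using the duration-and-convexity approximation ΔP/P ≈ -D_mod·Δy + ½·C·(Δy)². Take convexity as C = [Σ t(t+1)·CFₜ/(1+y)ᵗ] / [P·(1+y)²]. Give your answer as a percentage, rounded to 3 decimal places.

-8.176%

With y = 0.0205:
  t   CF        PV=CF/(1+0.0205)^t    t·PV        t(t+1)·PV
  1        62.50        61.2445        61.2445         122.4890
  2        62.50        60.0142       120.0284         360.0852
  3        62.50        58.8086       176.4259         705.7034
  4     1,062.50       979.6634     3,918.6538      19,593.2689
  Σ                  1,159.7307     4,276.3525      20,781.5465
P = 1,159.7307; D_Mac = 3.68737 yrs; D_mod = 3.61329 yrs; C = 17.20658.
Duration effect: -3.61329 × (+0.024) = -0.086719
Convexity effect: 0.5 × 17.20658 × (0.024)² = +0.0049555
ΔP/P ≈ -0.086719 + 0.0049555 = -0.081764 = -8.1764%.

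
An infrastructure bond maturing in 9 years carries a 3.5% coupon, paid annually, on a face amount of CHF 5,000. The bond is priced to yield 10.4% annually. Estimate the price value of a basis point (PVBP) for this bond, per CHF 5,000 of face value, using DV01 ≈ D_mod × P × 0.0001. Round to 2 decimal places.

CHF 2.06

Periodic yield y = 0.104.
  t   CF        PV=CF/(1+0.104)^t    t·PV
  1       175.00       158.5145       158.5145
  2       175.00       143.5820       287.1639
  3       175.00       130.0561       390.1684
  4       175.00       117.8045       471.2179
  5       175.00       106.7069       533.5347
  6       175.00        96.6548       579.9290
  7       175.00        87.5497       612.8477
  8       175.00        79.3022       634.4179
  9     5,175.00     2,124.1672    19,117.5046
  Σ                  3,044.3379    22,785.2987
P = 3,044.3379; D_Mac = 7.48448 yrs; D_mod = 6.77942 yrs.
DV01 ≈ 6.77942 × 3,044.3379 × 0.0001 = 2.063886.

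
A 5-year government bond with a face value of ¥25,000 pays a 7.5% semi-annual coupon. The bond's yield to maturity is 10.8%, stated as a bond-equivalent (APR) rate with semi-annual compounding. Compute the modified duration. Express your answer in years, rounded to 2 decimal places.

Periodic yield y = 0.054. First find Macaulay duration:
  t   CF        PV=CF/(1+0.054)^t    t·PV
  1       937.50       889.4687       889.4687
  2       937.50       843.8982     1,687.7964
  3       937.50       800.6624     2,401.9873
  4       937.50       759.6418     3,038.5671
  5       937.50       720.7227     3,603.6137
  6       937.50       683.7977     4,102.7860
  7       937.50       648.7644     4,541.3507
  8       937.50       615.5260     4,924.2079
  9       937.50       583.9905     5,255.9145
  10   25,937.50    15,329.2888   153,292.8876
  Σ                 21,875.7611   183,738.5797
P = 21,875.7611; Macaulay duration = 183,738.5797 / 21,875.7611 = 8.39919 half-year periods = 4.19959 years.
Modified duration = D_Mac / (1 + y) = 4.19959 / 1.054 = 3.98443 years.

3.98 years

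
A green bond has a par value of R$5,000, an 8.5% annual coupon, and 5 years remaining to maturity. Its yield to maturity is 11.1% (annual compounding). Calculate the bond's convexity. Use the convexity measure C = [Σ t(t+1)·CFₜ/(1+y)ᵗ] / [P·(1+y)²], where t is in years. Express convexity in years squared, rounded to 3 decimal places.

With y = 0.111:
  t   CF        PV=CF/(1+0.111)^t    t·PV        t(t+1)·PV
  1       425.00       382.5383       382.5383         765.0765
  2       425.00       344.3189       688.6377       2,065.9132
  3       425.00       309.9180       929.7539       3,719.0156
  4       425.00       278.9541     1,115.8163       5,579.0813
  5     5,425.00     3,205.0104    16,025.0522      96,150.3130
  Σ                  4,520.7396    19,141.7983     108,279.3996
P = 4,520.7396.
Convexity = Σ t(t+1)·PV / [P·(1+y)²] = 108,279.3996 / (4,520.7396 × 1.234321) = 19.40476.

19.405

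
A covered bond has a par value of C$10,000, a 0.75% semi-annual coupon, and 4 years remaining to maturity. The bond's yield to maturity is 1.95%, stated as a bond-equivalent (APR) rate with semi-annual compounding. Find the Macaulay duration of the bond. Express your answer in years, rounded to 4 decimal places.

Periodic yield y = 0.00975. Discount each cash flow and weight by its period:
  t   CF        PV=CF/(1+0.00975)^t    t·PV
  1        37.50        37.1379        37.1379
  2        37.50        36.7793        73.5586
  3        37.50        36.4242       109.2725
  4        37.50        36.0725       144.2899
  5        37.50        35.7242       178.6208
  6        37.50        35.3792       212.2752
  7        37.50        35.0376       245.2631
  8    10,037.50     9,287.8387    74,302.7094
  Σ                  9,540.3935    75,303.1275
Price P = Σ PV = 9,540.3935.
Macaulay duration = Σ(t·PV) / P = 75,303.1275 / 9,540.3935 = 7.89308 half-year periods.
In years: 7.89308 / 2 = 3.94654 years.

3.9465 years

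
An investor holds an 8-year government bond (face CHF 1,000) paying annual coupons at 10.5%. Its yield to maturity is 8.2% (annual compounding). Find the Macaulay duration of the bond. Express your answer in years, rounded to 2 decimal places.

5.93 years

Periodic yield y = 0.082. Discount each cash flow and weight by its year:
  t   CF        PV=CF/(1+0.082)^t    t·PV
  1       105.00        97.0425        97.0425
  2       105.00        89.6881       179.3762
  3       105.00        82.8910       248.6731
  4       105.00        76.6091       306.4363
  5       105.00        70.8032       354.0161
  6       105.00        65.4374       392.6241
  7       105.00        60.4781       423.3470
  8     1,105.00       588.2260     4,705.8077
  Σ                  1,131.1754     6,707.3231
Price P = Σ PV = 1,131.1754.
Macaulay duration = Σ(t·PV) / P = 6,707.3231 / 1,131.1754 = 5.92952 years.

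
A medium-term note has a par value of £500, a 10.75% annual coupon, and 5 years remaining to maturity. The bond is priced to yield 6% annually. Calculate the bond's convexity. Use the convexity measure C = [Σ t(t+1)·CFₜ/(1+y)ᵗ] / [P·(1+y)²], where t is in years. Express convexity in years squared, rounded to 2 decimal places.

21.05

With y = 0.06:
  t   CF        PV=CF/(1+0.06)^t    t·PV        t(t+1)·PV
  1        53.75        50.7075        50.7075         101.4151
  2        53.75        47.8373        95.6746         287.0239
  3        53.75        45.1295       135.3886         541.5544
  4        53.75        42.5750       170.3001         851.5007
  5       553.75       413.7942     2,068.9711      12,413.8264
  Σ                    600.0436     2,521.0420      14,195.3205
P = 600.0436.
Convexity = Σ t(t+1)·PV / [P·(1+y)²] = 14,195.3205 / (600.0436 × 1.123600) = 21.05478.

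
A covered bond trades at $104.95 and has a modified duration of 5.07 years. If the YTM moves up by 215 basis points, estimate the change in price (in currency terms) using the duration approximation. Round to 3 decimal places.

Duration approximation: ΔP/P ≈ -D_mod · Δy = -5.07 × (+0.0215) = -0.109005.
ΔP ≈ 104.95 × (-0.109005) = -11.44007475.

-$11.440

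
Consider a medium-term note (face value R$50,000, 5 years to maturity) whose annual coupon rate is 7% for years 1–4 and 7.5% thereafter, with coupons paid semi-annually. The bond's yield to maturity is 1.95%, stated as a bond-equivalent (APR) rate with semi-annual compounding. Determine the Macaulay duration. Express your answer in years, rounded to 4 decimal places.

Periodic yield y = 0.00975. Discount each cash flow and weight by its period:
  t   CF        PV=CF/(1+0.00975)^t    t·PV
  1     1,750.00     1,733.1023     1,733.1023
  2     1,750.00     1,716.3677     3,432.7353
  3     1,750.00     1,699.7947     5,099.3840
  4     1,750.00     1,683.3817     6,733.5268
  5     1,750.00     1,667.1272     8,335.6360
  6     1,750.00     1,651.0297     9,906.1780
  7     1,750.00     1,635.0876    11,445.6130
  8     1,750.00     1,619.2994    12,954.3952
  9     1,875.00     1,718.2111    15,463.8997
  10   51,875.00    47,078.1612   470,781.6116
  Σ                 62,201.5624   545,886.0819
Price P = Σ PV = 62,201.5624.
Macaulay duration = Σ(t·PV) / P = 545,886.0819 / 62,201.5624 = 8.77608 half-year periods.
In years: 8.77608 / 2 = 4.38804 years.

4.3880 years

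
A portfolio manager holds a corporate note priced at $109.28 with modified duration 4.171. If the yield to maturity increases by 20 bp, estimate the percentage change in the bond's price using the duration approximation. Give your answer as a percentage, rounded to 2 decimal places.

-0.83%

Duration approximation: ΔP/P ≈ -D_mod · Δy = -4.171 × (+0.002) = -0.008342.
As a percentage: -0.8342%.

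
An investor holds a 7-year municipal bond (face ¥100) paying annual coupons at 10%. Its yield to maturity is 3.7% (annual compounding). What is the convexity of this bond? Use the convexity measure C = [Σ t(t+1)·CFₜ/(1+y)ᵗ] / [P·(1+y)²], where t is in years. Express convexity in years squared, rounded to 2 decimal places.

With y = 0.037:
  t   CF        PV=CF/(1+0.037)^t    t·PV        t(t+1)·PV
  1        10.00         9.6432         9.6432          19.2864
  2        10.00         9.2991        18.5983          55.7948
  3        10.00         8.9673        26.9020         107.6081
  4        10.00         8.6474        34.5896         172.9478
  5        10.00         8.3389        41.6943         250.1655
  6        10.00         8.0413        48.2479         337.7355
  7       110.00        85.2985       597.0895       4,776.7160
  Σ                    138.2357       776.7647       5,720.2541
P = 138.2357.
Convexity = Σ t(t+1)·PV / [P·(1+y)²] = 5,720.2541 / (138.2357 × 1.075369) = 38.48021.

38.48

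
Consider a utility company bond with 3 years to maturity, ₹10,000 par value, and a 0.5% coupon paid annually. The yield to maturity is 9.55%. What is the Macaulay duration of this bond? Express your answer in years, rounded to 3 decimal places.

2.983 years

Periodic yield y = 0.0955. Discount each cash flow and weight by its year:
  t   CF        PV=CF/(1+0.0955)^t    t·PV
  1        50.00        45.6413        45.6413
  2        50.00        41.6625        83.3250
  3    10,050.00     7,644.1450    22,932.4350
  Σ                  7,731.4487    23,061.4012
Price P = Σ PV = 7,731.4487.
Macaulay duration = Σ(t·PV) / P = 23,061.4012 / 7,731.4487 = 2.98280 years.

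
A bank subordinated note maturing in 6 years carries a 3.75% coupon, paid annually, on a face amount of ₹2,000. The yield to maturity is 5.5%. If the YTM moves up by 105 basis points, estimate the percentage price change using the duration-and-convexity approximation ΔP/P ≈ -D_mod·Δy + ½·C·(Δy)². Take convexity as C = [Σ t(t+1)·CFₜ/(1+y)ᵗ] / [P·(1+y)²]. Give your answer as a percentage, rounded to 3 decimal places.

With y = 0.055:
  t   CF        PV=CF/(1+0.055)^t    t·PV        t(t+1)·PV
  1        75.00        71.0900        71.0900         142.1801
  2        75.00        67.3839       134.7679         404.3036
  3        75.00        63.8710       191.6131         766.4523
  4        75.00        60.5413       242.1650       1,210.8251
  5        75.00        57.3851       286.9254       1,721.5523
  6     2,075.00     1,504.8851     9,029.3106      63,205.1743
  Σ                  1,825.1564     9,955.8720      67,450.4877
P = 1,825.1564; D_Mac = 5.45480 yrs; D_mod = 5.17043 yrs; C = 33.20321.
Duration effect: -5.17043 × (+0.0105) = -0.054290
Convexity effect: 0.5 × 33.20321 × (0.0105)² = +0.0018303
ΔP/P ≈ -0.054290 + 0.0018303 = -0.052459 = -5.2459%.

-5.246%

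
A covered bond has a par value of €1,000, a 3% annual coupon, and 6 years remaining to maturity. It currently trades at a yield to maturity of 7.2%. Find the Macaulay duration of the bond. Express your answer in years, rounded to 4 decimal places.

Periodic yield y = 0.072. Discount each cash flow and weight by its year:
  t   CF        PV=CF/(1+0.072)^t    t·PV
  1        30.00        27.9851        27.9851
  2        30.00        26.1055        52.2110
  3        30.00        24.3521        73.0564
  4        30.00        22.7165        90.8661
  5        30.00        21.1908       105.9540
  6     1,030.00       678.6854     4,072.1125
  Σ                    801.0354     4,422.1850
Price P = Σ PV = 801.0354.
Macaulay duration = Σ(t·PV) / P = 4,422.1850 / 801.0354 = 5.52059 years.

5.5206 years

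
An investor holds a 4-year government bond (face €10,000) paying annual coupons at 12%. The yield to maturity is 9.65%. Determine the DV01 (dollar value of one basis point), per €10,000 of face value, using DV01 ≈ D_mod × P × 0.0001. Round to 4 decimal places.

Periodic yield y = 0.0965.
  t   CF        PV=CF/(1+0.0965)^t    t·PV
  1     1,200.00     1,094.3912     1,094.3912
  2     1,200.00       998.0768     1,996.1537
  3     1,200.00       910.2388     2,730.7164
  4    11,200.00     7,747.8906    30,991.5623
  Σ                 10,750.5974    36,812.8236
P = 10,750.5974; D_Mac = 3.42426 yrs; D_mod = 3.12290 yrs.
DV01 ≈ 3.12290 × 10,750.5974 × 0.0001 = 3.357303.

€3.3573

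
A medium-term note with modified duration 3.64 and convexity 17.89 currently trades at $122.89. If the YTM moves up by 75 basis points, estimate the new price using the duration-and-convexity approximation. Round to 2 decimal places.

Duration effect: -D_mod·Δy = -3.64 × (+0.0075) = -0.027300
Convexity effect: ½·C·(Δy)² = 0.5 × 17.89 × (0.0075)² = +0.00050315625
ΔP/P ≈ -0.027300 + 0.00050315625 = -0.02679684375
New price ≈ 122.89 × (1 - 0.02679684375) = 119.5969358715625.

$119.60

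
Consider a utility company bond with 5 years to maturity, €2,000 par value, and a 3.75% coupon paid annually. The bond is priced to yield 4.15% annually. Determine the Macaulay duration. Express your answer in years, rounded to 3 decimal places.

4.648 years

Periodic yield y = 0.0415. Discount each cash flow and weight by its year:
  t   CF        PV=CF/(1+0.0415)^t    t·PV
  1        75.00        72.0115        72.0115
  2        75.00        69.1421       138.2842
  3        75.00        66.3871       199.1612
  4        75.00        63.7418       254.9671
  5     2,075.00     1,693.2525     8,466.2626
  Σ                  1,964.5350     9,130.6866
Price P = Σ PV = 1,964.5350.
Macaulay duration = Σ(t·PV) / P = 9,130.6866 / 1,964.5350 = 4.64776 years.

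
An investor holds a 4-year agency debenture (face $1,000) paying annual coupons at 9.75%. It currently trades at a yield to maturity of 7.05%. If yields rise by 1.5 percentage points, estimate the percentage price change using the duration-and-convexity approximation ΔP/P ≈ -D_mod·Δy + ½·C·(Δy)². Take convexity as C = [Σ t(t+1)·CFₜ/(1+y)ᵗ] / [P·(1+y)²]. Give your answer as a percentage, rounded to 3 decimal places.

With y = 0.0705:
  t   CF        PV=CF/(1+0.0705)^t    t·PV        t(t+1)·PV
  1        97.50        91.0789        91.0789         182.1579
  2        97.50        85.0807       170.1615         510.4845
  3        97.50        79.4776       238.4327         953.7309
  4     1,097.50       835.7143     3,342.8573      16,714.2863
  Σ                  1,091.3516     3,842.5304      18,360.6596
P = 1,091.3516; D_Mac = 3.52089 yrs; D_mod = 3.28902 yrs; C = 14.68082.
Duration effect: -3.28902 × (+0.015) = -0.049335
Convexity effect: 0.5 × 14.68082 × (0.015)² = +0.0016516
ΔP/P ≈ -0.049335 + 0.0016516 = -0.047684 = -4.7684%.

-4.768%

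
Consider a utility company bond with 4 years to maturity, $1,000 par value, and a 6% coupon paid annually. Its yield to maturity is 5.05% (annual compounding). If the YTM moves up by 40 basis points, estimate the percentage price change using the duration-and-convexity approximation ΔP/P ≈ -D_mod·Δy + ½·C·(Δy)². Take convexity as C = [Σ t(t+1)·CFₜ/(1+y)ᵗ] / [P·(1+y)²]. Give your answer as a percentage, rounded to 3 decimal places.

With y = 0.0505:
  t   CF        PV=CF/(1+0.0505)^t    t·PV        t(t+1)·PV
  1        60.00        57.1157        57.1157         114.2313
  2        60.00        54.3700       108.7400         326.2199
  3        60.00        51.7563       155.2688         621.0754
  4     1,060.00       870.4055     3,481.6221      17,408.1105
  Σ                  1,033.6474     3,802.7466      18,469.6370
P = 1,033.6474; D_Mac = 3.67896 yrs; D_mod = 3.50210 yrs; C = 16.19175.
Duration effect: -3.50210 × (+0.004) = -0.014008
Convexity effect: 0.5 × 16.19175 × (0.004)² = +0.0001295
ΔP/P ≈ -0.014008 + 0.0001295 = -0.013879 = -1.3879%.

-1.388%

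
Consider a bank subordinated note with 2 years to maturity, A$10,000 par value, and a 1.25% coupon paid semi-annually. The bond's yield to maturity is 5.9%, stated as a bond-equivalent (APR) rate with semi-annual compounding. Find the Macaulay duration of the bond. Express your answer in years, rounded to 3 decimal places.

1.980 years

Periodic yield y = 0.0295. Discount each cash flow and weight by its period:
  t   CF        PV=CF/(1+0.0295)^t    t·PV
  1        62.50        60.7091        60.7091
  2        62.50        58.9695       117.9390
  3        62.50        57.2797       171.8392
  4    10,062.50     8,957.7820    35,831.1280
  Σ                  9,134.7403    36,181.6153
Price P = Σ PV = 9,134.7403.
Macaulay duration = Σ(t·PV) / P = 36,181.6153 / 9,134.7403 = 3.96088 half-year periods.
In years: 3.96088 / 2 = 1.98044 years.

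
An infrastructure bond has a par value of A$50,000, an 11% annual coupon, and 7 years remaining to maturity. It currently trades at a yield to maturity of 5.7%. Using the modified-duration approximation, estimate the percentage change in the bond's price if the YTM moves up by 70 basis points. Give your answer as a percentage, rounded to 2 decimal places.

-3.62%

Periodic yield y = 0.057. Modified duration first:
  t   CF        PV=CF/(1+0.057)^t    t·PV
  1     5,500.00     5,203.4059     5,203.4059
  2     5,500.00     4,922.8059     9,845.6119
  3     5,500.00     4,657.3377    13,972.0130
  4     5,500.00     4,406.1851    17,624.7405
  5     5,500.00     4,168.5763    20,842.8814
  6     5,500.00     3,943.7808    23,662.6847
  7    55,500.00    37,650.2680   263,551.8760
  Σ                 64,952.3597   354,703.2134
P = 64,952.3597; D_Mac = 5.46098 yrs; D_mod = 5.46098/(1+0.057) = 5.16649 yrs.
ΔP/P ≈ -D_mod · Δy = -5.16649 × (+0.007) = -0.036165 = -3.6165%.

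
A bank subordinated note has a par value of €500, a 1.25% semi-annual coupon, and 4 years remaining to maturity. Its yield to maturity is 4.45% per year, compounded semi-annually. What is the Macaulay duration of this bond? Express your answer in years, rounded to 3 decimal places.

3.907 years

Periodic yield y = 0.02225. Discount each cash flow and weight by its period:
  t   CF        PV=CF/(1+0.02225)^t    t·PV
  1        3.125         3.0570         3.0570
  2        3.125         2.9904         5.9809
  3        3.125         2.9254         8.7761
  4        3.125         2.8617        11.4467
  5        3.125         2.7994        13.9970
  6        3.125         2.7385        16.4308
  7        3.125         2.6789        18.7520
  8      503.125       421.9091     3,375.2732
  Σ                    441.9603     3,453.7137
Price P = Σ PV = 441.9603.
Macaulay duration = Σ(t·PV) / P = 3,453.7137 / 441.9603 = 7.81453 half-year periods.
In years: 7.81453 / 2 = 3.90727 years.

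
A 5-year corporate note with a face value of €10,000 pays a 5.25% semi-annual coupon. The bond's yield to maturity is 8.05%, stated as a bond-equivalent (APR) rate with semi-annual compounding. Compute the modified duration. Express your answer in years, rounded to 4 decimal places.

Periodic yield y = 0.04025. First find Macaulay duration:
  t   CF        PV=CF/(1+0.04025)^t    t·PV
  1       262.50       252.3432       252.3432
  2       262.50       242.5794       485.1587
  3       262.50       233.1933       699.5800
  4       262.50       224.1705       896.6819
  5       262.50       215.4967     1,077.4837
  6       262.50       207.1586     1,242.9516
  7       262.50       199.1431     1,394.0016
  8       262.50       191.4377     1,531.5018
  9       262.50       184.0305     1,656.2744
  10   10,262.50     6,916.3335    69,163.3348
  Σ                  8,865.8865    78,399.3117
P = 8,865.8865; Macaulay duration = 78,399.3117 / 8,865.8865 = 8.84281 half-year periods = 4.42140 years.
Modified duration = D_Mac / (1 + y) = 4.42140 / 1.04025 = 4.25033 years.

4.2503 years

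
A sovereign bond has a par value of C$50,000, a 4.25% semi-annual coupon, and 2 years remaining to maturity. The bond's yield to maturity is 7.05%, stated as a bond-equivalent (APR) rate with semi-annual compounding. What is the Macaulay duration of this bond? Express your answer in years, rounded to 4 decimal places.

1.9365 years

Periodic yield y = 0.03525. Discount each cash flow and weight by its period:
  t   CF        PV=CF/(1+0.03525)^t    t·PV
  1     1,062.50     1,026.3221     1,026.3221
  2     1,062.50       991.3761     1,982.7523
  3     1,062.50       957.6200     2,872.8601
  4    51,062.50    44,455.0514   177,820.2058
  Σ                 47,430.3698   183,702.1403
Price P = Σ PV = 47,430.3698.
Macaulay duration = Σ(t·PV) / P = 183,702.1403 / 47,430.3698 = 3.87309 half-year periods.
In years: 3.87309 / 2 = 1.93655 years.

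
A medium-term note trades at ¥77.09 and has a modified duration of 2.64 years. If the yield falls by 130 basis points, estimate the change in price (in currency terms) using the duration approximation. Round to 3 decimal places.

+¥2.646

Duration approximation: ΔP/P ≈ -D_mod · Δy = -2.64 × (-0.013) = +0.034320.
ΔP ≈ 77.09 × (+0.034320) = +2.6457288.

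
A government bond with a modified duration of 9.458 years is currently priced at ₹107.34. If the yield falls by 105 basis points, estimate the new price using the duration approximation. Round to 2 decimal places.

Duration approximation: ΔP/P ≈ -D_mod · Δy = -9.458 × (-0.0105) = +0.099309.
New price ≈ 107.34 × (1 + 0.099309) = 117.99982806.

₹118.00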